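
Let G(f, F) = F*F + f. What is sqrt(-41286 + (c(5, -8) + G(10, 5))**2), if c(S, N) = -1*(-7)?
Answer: I*sqrt(39522) ≈ 198.8*I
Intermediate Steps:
c(S, N) = 7
G(f, F) = f + F**2 (G(f, F) = F**2 + f = f + F**2)
sqrt(-41286 + (c(5, -8) + G(10, 5))**2) = sqrt(-41286 + (7 + (10 + 5**2))**2) = sqrt(-41286 + (7 + (10 + 25))**2) = sqrt(-41286 + (7 + 35)**2) = sqrt(-41286 + 42**2) = sqrt(-41286 + 1764) = sqrt(-39522) = I*sqrt(39522)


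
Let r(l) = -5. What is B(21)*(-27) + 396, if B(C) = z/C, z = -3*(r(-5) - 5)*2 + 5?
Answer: 2187/7 ≈ 312.43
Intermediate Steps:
z = 65 (z = -3*(-5 - 5)*2 + 5 = -(-30)*2 + 5 = -3*(-20) + 5 = 60 + 5 = 65)
B(C) = 65/C
B(21)*(-27) + 396 = (65/21)*(-27) + 396 = -585/7 + 396 = 2187/7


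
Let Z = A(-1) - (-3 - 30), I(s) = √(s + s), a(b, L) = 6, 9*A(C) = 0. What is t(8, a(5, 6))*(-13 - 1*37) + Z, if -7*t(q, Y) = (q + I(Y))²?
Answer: 4031/7 + 1600*√3/7 ≈ 971.75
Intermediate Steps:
A(C) = 0 (A(C) = (⅑)*0 = 0)
I(s) = √2*√s (I(s) = √(2*s) = √2*√s)
t(q, Y) = -(q + √2*√Y)²/7
Z = 33 (Z = 0 - (-3 - 30) = 0 - 1*(-33) = 0 + 33 = 33)
t(8, a(5, 6))*(-13 - 1*37) + Z = (-(8 + √2*√6)²/7)*(-13 - 1*37) + 33 = (-(8 + 2*√3)²/7)*(-13 - 37) + 33 = -(8 + 2*√3)²/7*(-50) + 33 = 50*(8 + 2*√3)²/7 + 33 = 33 + 50*(8 + 2*√3)²/7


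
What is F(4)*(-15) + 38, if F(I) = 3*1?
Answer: -7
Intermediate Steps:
F(I) = 3
F(4)*(-15) + 38 = 3*(-15) + 38 = -45 + 38 = -7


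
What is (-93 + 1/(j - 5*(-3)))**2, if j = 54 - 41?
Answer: 6775609/784 ≈ 8642.4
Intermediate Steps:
j = 13
(-93 + 1/(j - 5*(-3)))**2 = (-93 + 1/(13 - 5*(-3)))**2 = (-93 + 1/(13 + 15))**2 = (-93 + 1/28)**2 = (-2603/28)**2 = 6775609/784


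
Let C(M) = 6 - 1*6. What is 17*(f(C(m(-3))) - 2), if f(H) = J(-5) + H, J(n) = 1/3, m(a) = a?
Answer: -85/3 ≈ -28.333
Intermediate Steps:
J(n) = 1/3
C(M) = 0 (C(M) = 6 - 6 = 0)
f(H) = 1/3 + H
17*(f(C(m(-3))) - 2) = 17*((1/3 + 0) - 2) = 17*(1/3 - 2) = 17*(-5/3) = -85/3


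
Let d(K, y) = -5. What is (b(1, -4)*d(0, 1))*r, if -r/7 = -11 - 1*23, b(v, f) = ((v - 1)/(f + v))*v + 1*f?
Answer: 4760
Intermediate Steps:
b(v, f) = f + v*(-1 + v)/(f + v) (b(v, f) = ((-1 + v)/(f + v))*v + f = v*(-1 + v)/(f + v) + f = f + v*(-1 + v)/(f + v))
r = 238 (r = -7*(-11 - 1*23) = -7*(-11 - 23) = -7*(-34) = 238)
(b(1, -4)*d(0, 1))*r = ((((-4)**2 + 1**2 - 1*1 - 4*1)/(-4 + 1))*(-5))*238 = (((16 + 1 - 1 - 4)/(-3))*(-5))*238 = (-1/3*12*(-5))*238 = -4*(-5)*238 = 20*238 = 4760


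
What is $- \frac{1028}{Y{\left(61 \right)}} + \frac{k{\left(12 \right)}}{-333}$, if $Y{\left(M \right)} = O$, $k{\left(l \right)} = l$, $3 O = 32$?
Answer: $- \frac{85613}{888} \approx -96.411$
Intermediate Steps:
$O = \frac{32}{3}$ ($O = \frac{1}{3} \cdot 32 = \frac{32}{3} \approx 10.667$)
$Y{\left(M \right)} = \frac{32}{3}$
$- \frac{1028}{Y{\left(61 \right)}} + \frac{k{\left(12 \right)}}{-333} = - \frac{1028}{\frac{32}{3}} + \frac{12}{-333} = \left(-1028\right) \frac{3}{32} + 12 \left(- \frac{1}{333}\right) = - \frac{771}{8} - \frac{4}{111} = - \frac{85613}{888}$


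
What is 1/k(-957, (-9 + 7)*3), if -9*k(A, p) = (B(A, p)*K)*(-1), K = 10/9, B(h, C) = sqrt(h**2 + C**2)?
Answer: 27*sqrt(101765)/1017650 ≈ 0.0084638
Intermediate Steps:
B(h, C) = sqrt(C**2 + h**2)
K = 10/9 (K = 10*(1/9) = 10/9 ≈ 1.1111)
k(A, p) = 10*sqrt(A**2 + p**2)/81 (k(A, p) = -sqrt(p**2 + A**2)*(10/9)*(-1)/9 = -sqrt(A**2 + p**2)*(10/9)*(-1)/9 = -10*sqrt(A**2 + p**2)/9*(-1)/9 = -(-10)*sqrt(A**2 + p**2)/81 = 10*sqrt(A**2 + p**2)/81)
1/k(-957, (-9 + 7)*3) = 1/(10*sqrt((-957)**2 + ((-9 + 7)*3)**2)/81) = 1/(10*sqrt(915849 + (-2*3)**2)/81) = 1/(10*sqrt(915849 + (-6)**2)/81) = 1/(10*sqrt(915849 + 36)/81) = 1/(10*sqrt(915885)/81) = 1/(10*(3*sqrt(101765))/81) = 1/(10*sqrt(101765)/27) = 27*sqrt(101765)/1017650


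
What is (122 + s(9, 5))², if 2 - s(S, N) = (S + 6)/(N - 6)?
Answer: 19321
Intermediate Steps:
s(S, N) = 2 - (6 + S)/(-6 + N) (s(S, N) = 2 - (S + 6)/(N - 6) = 2 - (6 + S)/(-6 + N))
(122 + s(9, 5))² = (122 + (-18 - 1*9 + 2*5)/(-6 + 5))² = (122 + (-18 - 9 + 10)/(-1))² = (122 - 1*(-17))² = (122 + 17)² = 139² = 19321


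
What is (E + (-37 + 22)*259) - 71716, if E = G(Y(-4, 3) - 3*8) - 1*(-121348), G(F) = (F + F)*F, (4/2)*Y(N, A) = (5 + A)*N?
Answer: 48947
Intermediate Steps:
Y(N, A) = N*(5 + A)/2 (Y(N, A) = ((5 + A)*N)/2 = (N*(5 + A))/2 = N*(5 + A)/2)
G(F) = 2*F**2 (G(F) = (2*F)*F = 2*F**2)
E = 124548 (E = 2*((1/2)*(-4)*(5 + 3) - 3*8)**2 - 1*(-121348) = 2*((1/2)*(-4)*8 - 24)**2 + 121348 = 2*(-16 - 24)**2 + 121348 = 2*(-40)**2 + 121348 = 2*1600 + 121348 = 3200 + 121348 = 124548)
(E + (-37 + 22)*259) - 71716 = (124548 + (-37 + 22)*259) - 71716 = (124548 - 15*259) - 71716 = (124548 - 3885) - 71716 = 120663 - 71716 = 48947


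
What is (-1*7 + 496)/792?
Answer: 163/264 ≈ 0.61742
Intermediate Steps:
(-1*7 + 496)/792 = (-7 + 496)*(1/792) = 489*(1/792) = 163/264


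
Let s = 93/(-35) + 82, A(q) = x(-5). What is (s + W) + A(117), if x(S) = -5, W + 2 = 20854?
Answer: 732422/35 ≈ 20926.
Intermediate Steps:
W = 20852 (W = -2 + 20854 = 20852)
A(q) = -5
s = 2777/35 (s = 93*(-1/35) + 82 = -93/35 + 82 = 2777/35 ≈ 79.343)
(s + W) + A(117) = (2777/35 + 20852) - 5 = 732597/35 - 5 = 732422/35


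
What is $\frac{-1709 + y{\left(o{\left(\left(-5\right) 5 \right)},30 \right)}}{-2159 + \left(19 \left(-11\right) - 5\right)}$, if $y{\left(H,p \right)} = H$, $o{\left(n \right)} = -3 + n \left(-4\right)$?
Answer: $\frac{1612}{2373} \approx 0.67931$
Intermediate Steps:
$o{\left(n \right)} = -3 - 4 n$
$\frac{-1709 + y{\left(o{\left(\left(-5\right) 5 \right)},30 \right)}}{-2159 + \left(19 \left(-11\right) - 5\right)} = \frac{-1709 - \left(3 + 4 \left(\left(-5\right) 5\right)\right)}{-2159 + \left(19 \left(-11\right) - 5\right)} = \frac{-1709 - -97}{-2159 - 214} = \frac{-1709 + \left(-3 + 100\right)}{-2159 - 214} = \frac{-1709 + 97}{-2373} = \left(-1612\right) \left(- \frac{1}{2373}\right) = \frac{1612}{2373}$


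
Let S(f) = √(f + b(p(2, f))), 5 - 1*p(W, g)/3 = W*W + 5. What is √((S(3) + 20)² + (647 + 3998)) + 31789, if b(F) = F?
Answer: 31789 + 2*√(1259 + 30*I) ≈ 31860.0 + 0.84543*I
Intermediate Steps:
p(W, g) = -3*W² (p(W, g) = 15 - 3*(W*W + 5) = 15 - 3*(W² + 5) = 15 - 3*(5 + W²) = 15 + (-15 - 3*W²) = -3*W²)
S(f) = √(-12 + f) (S(f) = √(f - 3*2²) = √(f - 3*4) = √(f - 12) = √(-12 + f))
√((S(3) + 20)² + (647 + 3998)) + 31789 = √((√(-12 + 3) + 20)² + (647 + 3998)) + 31789 = √((√(-9) + 20)² + 4645) + 31789 = √((3*I + 20)² + 4645) + 31789 = √((20 + 3*I)² + 4645) + 31789 = √(4645 + (20 + 3*I)²) + 31789 = 31789 + √(4645 + (20 + 3*I)²)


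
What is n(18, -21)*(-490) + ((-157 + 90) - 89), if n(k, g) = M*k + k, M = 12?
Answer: -114816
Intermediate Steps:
n(k, g) = 13*k (n(k, g) = 12*k + k = 13*k)
n(18, -21)*(-490) + ((-157 + 90) - 89) = (13*18)*(-490) + ((-157 + 90) - 89) = 234*(-490) + (-67 - 89) = -114660 - 156 = -114816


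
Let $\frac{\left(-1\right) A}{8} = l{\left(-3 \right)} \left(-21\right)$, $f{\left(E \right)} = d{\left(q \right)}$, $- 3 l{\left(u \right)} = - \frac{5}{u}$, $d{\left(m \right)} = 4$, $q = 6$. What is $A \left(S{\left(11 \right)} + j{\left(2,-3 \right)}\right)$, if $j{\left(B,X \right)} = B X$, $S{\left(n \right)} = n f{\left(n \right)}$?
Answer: $- \frac{10640}{3} \approx -3546.7$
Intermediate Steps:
$l{\left(u \right)} = \frac{5}{3 u}$ ($l{\left(u \right)} = - \frac{\left(-5\right) \frac{1}{u}}{3} = \frac{5}{3 u}$)
$f{\left(E \right)} = 4$
$S{\left(n \right)} = 4 n$ ($S{\left(n \right)} = n 4 = 4 n$)
$A = - \frac{280}{3}$ ($A = - 8 \frac{5}{3 \left(-3\right)} \left(-21\right) = - 8 \cdot \frac{5}{3} \left(- \frac{1}{3}\right) \left(-21\right) = - 8 \left(\left(- \frac{5}{9}\right) \left(-21\right)\right) = \left(-8\right) \frac{35}{3} = - \frac{280}{3} \approx -93.333$)
$A \left(S{\left(11 \right)} + j{\left(2,-3 \right)}\right) = - \frac{280 \left(4 \cdot 11 + 2 \left(-3\right)\right)}{3} = - \frac{280 \left(44 - 6\right)}{3} = \left(- \frac{280}{3}\right) 38 = - \frac{10640}{3}$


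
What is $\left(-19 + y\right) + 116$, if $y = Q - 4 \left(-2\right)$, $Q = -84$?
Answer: $21$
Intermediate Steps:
$y = -76$ ($y = -84 - 4 \left(-2\right) = -84 - -8 = -84 + 8 = -76$)
$\left(-19 + y\right) + 116 = \left(-19 - 76\right) + 116 = -95 + 116 = 21$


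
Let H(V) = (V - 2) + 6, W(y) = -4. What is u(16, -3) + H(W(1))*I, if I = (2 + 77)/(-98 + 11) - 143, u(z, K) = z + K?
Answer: 13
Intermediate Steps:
u(z, K) = K + z
H(V) = 4 + V (H(V) = (-2 + V) + 6 = 4 + V)
I = -12520/87 (I = 79/(-87) - 143 = 79*(-1/87) - 143 = -79/87 - 143 = -12520/87 ≈ -143.91)
u(16, -3) + H(W(1))*I = (-3 + 16) + (4 - 4)*(-12520/87) = 13 + 0*(-12520/87) = 13 + 0 = 13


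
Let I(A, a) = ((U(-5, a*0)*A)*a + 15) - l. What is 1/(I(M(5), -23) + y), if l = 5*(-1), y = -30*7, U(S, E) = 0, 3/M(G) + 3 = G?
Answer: -1/190 ≈ -0.0052632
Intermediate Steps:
M(G) = 3/(-3 + G)
y = -210
l = -5
I(A, a) = 20 (I(A, a) = ((0*A)*a + 15) - 1*(-5) = (0*a + 15) + 5 = (0 + 15) + 5 = 15 + 5 = 20)
1/(I(M(5), -23) + y) = 1/(20 - 210) = 1/(-190) = -1/190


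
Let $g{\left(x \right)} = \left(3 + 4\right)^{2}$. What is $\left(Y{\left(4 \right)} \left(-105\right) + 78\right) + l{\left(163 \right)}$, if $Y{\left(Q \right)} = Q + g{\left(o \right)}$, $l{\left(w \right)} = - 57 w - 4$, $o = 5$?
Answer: $-14782$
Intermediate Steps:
$g{\left(x \right)} = 49$ ($g{\left(x \right)} = 7^{2} = 49$)
$l{\left(w \right)} = -4 - 57 w$
$Y{\left(Q \right)} = 49 + Q$ ($Y{\left(Q \right)} = Q + 49 = 49 + Q$)
$\left(Y{\left(4 \right)} \left(-105\right) + 78\right) + l{\left(163 \right)} = \left(\left(49 + 4\right) \left(-105\right) + 78\right) - 9295 = \left(53 \left(-105\right) + 78\right) - 9295 = \left(-5565 + 78\right) - 9295 = -5487 - 9295 = -14782$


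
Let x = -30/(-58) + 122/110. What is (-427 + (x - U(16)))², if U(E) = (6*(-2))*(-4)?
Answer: 570071810961/2544025 ≈ 2.2408e+5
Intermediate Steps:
U(E) = 48 (U(E) = -12*(-4) = 48)
x = 2594/1595 (x = -30*(-1/58) + 122*(1/110) = 15/29 + 61/55 = 2594/1595 ≈ 1.6263)
(-427 + (x - U(16)))² = (-427 + (2594/1595 - 1*48))² = (-427 + (2594/1595 - 48))² = (-427 - 73966/1595)² = (-755031/1595)² = 570071810961/2544025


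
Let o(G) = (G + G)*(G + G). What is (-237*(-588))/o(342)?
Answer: 3871/12996 ≈ 0.29786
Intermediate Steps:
o(G) = 4*G² (o(G) = (2*G)*(2*G) = 4*G²)
(-237*(-588))/o(342) = (-237*(-588))/((4*342²)) = 139356/((4*116964)) = 139356/467856 = 139356*(1/467856) = 3871/12996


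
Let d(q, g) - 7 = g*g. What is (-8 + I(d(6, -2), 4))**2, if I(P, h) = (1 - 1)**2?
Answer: 64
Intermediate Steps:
d(q, g) = 7 + g**2 (d(q, g) = 7 + g*g = 7 + g**2)
I(P, h) = 0 (I(P, h) = 0**2 = 0)
(-8 + I(d(6, -2), 4))**2 = (-8 + 0)**2 = (-8)**2 = 64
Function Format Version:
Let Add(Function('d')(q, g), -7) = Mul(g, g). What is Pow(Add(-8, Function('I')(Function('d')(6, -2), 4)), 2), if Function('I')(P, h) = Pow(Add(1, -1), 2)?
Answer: 64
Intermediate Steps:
Function('d')(q, g) = Add(7, Pow(g, 2)) (Function('d')(q, g) = Add(7, Mul(g, g)) = Add(7, Pow(g, 2)))
Function('I')(P, h) = 0 (Function('I')(P, h) = Pow(0, 2) = 0)
Pow(Add(-8, Function('I')(Function('d')(6, -2), 4)), 2) = Pow(Add(-8, 0), 2) = Pow(-8, 2) = 64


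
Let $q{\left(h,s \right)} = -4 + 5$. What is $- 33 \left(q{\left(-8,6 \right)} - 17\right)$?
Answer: $528$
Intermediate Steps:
$q{\left(h,s \right)} = 1$
$- 33 \left(q{\left(-8,6 \right)} - 17\right) = - 33 \left(1 - 17\right) = \left(-33\right) \left(-16\right) = 528$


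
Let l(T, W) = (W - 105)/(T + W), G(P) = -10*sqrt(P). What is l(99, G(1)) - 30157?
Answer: -2684088/89 ≈ -30158.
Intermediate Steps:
l(T, W) = (-105 + W)/(T + W)
l(99, G(1)) - 30157 = (-105 - 10*sqrt(1))/(99 - 10*sqrt(1)) - 30157 = (-105 - 10*1)/(99 - 10*1) - 30157 = (-105 - 10)/(99 - 10) - 30157 = -115/89 - 30157 = -2684088/89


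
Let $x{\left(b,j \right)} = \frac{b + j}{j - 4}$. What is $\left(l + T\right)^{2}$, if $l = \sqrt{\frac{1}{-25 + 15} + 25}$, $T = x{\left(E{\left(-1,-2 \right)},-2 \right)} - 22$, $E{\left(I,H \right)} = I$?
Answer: $\frac{\left(-215 + \sqrt{2490}\right)^{2}}{100} \approx 272.58$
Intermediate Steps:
$x{\left(b,j \right)} = \frac{b + j}{-4 + j}$
$T = - \frac{43}{2}$ ($T = \frac{-1 - 2}{-4 - 2} - 22 = \frac{1}{-6} \left(-3\right) - 22 = \left(- \frac{1}{6}\right) \left(-3\right) - 22 = \frac{1}{2} - 22 = - \frac{43}{2} \approx -21.5$)
$l = \frac{\sqrt{2490}}{10}$ ($l = \sqrt{\frac{1}{-10} + 25} = \sqrt{- \frac{1}{10} + 25} = \sqrt{\frac{249}{10}} = \frac{\sqrt{2490}}{10} \approx 4.99$)
$\left(l + T\right)^{2} = \left(\frac{\sqrt{2490}}{10} - \frac{43}{2}\right)^{2} = \left(- \frac{43}{2} + \frac{\sqrt{2490}}{10}\right)^{2}$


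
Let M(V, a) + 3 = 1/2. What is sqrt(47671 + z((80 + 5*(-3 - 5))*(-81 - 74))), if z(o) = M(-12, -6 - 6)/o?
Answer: 3*sqrt(2036081395)/620 ≈ 218.34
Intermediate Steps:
M(V, a) = -5/2 (M(V, a) = -3 + 1/2 = -5/2)
z(o) = -5/(2*o)
sqrt(47671 + z((80 + 5*(-3 - 5))*(-81 - 74))) = sqrt(47671 - 5*1/((-81 - 74)*(80 + 5*(-3 - 5)))/2) = sqrt(47671 - 5*(-1/(155*(80 + 5*(-8))))/2) = sqrt(47671 - 5*(-1/(155*(80 - 40)))/2) = sqrt(47671 - 5/(2*(40*(-155)))) = sqrt(47671 - 5/2/(-6200)) = sqrt(47671 - 5/2*(-1/6200)) = sqrt(47671 + 1/2480) = sqrt(118224081/2480) = 3*sqrt(2036081395)/620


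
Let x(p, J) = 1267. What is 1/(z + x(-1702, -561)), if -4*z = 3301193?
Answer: -4/3296125 ≈ -1.2135e-6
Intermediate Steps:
z = -3301193/4 (z = -¼*3301193 = -3301193/4 ≈ -8.2530e+5)
1/(z + x(-1702, -561)) = 1/(-3301193/4 + 1267) = 1/(-3296125/4) = -4/3296125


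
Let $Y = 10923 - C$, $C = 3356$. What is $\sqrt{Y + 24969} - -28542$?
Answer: $28542 + 14 \sqrt{166} \approx 28722.0$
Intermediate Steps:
$Y = 7567$ ($Y = 10923 - 3356 = 7567$)
$\sqrt{Y + 24969} - -28542 = \sqrt{7567 + 24969} - -28542 = \sqrt{32536} + 28542 = 14 \sqrt{166} + 28542 = 28542 + 14 \sqrt{166}$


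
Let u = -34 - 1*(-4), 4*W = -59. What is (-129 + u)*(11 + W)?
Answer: 2385/4 ≈ 596.25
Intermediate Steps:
W = -59/4 (W = (¼)*(-59) = -59/4 ≈ -14.750)
u = -30 (u = -34 + 4 = -30)
(-129 + u)*(11 + W) = (-129 - 30)*(11 - 59/4) = -159*(-15/4) = 2385/4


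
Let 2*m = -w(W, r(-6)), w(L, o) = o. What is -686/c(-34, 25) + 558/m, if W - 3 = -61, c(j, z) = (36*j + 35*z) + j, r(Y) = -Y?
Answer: -70552/383 ≈ -184.21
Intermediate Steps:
c(j, z) = 35*z + 37*j (c(j, z) = (35*z + 36*j) + j = 35*z + 37*j)
W = -58 (W = 3 - 61 = -58)
m = -3 (m = (-(-1)*(-6))/2 = (-1*6)/2 = (½)*(-6) = -3)
-686/c(-34, 25) + 558/m = -686/(35*25 + 37*(-34)) + 558/(-3) = -686/(875 - 1258) + 558*(-⅓) = -686/(-383) - 186 = -686*(-1/383) - 186 = 686/383 - 186 = -70552/383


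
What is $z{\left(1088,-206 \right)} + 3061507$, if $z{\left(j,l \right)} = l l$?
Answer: $3103943$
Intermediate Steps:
$z{\left(j,l \right)} = l^{2}$
$z{\left(1088,-206 \right)} + 3061507 = \left(-206\right)^{2} + 3061507 = 42436 + 3061507 = 3103943$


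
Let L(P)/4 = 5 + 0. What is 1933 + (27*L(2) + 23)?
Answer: 2496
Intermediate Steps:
L(P) = 20 (L(P) = 4*(5 + 0) = 4*5 = 20)
1933 + (27*L(2) + 23) = 1933 + (27*20 + 23) = 1933 + (540 + 23) = 1933 + 563 = 2496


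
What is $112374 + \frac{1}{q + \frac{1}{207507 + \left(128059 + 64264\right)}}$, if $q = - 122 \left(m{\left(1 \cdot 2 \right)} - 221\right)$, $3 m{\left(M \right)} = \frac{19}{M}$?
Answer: $\frac{3582173689613952}{31877246413} \approx 1.1237 \cdot 10^{5}$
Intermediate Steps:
$m{\left(M \right)} = \frac{19}{3 M}$ ($m{\left(M \right)} = \frac{19 \frac{1}{M}}{3} = \frac{19}{3 M}$)
$q = \frac{79727}{3}$ ($q = - 122 \left(\frac{19}{3 \cdot 1 \cdot 2} - 221\right) = - 122 \left(\frac{19}{3 \cdot 2} - 221\right) = - 122 \left(\frac{19}{3} \cdot \frac{1}{2} - 221\right) = - 122 \left(\frac{19}{6} - 221\right) = \left(-122\right) \left(- \frac{1307}{6}\right) = \frac{79727}{3} \approx 26576.0$)
$112374 + \frac{1}{q + \frac{1}{207507 + \left(128059 + 64264\right)}} = 112374 + \frac{1}{\frac{79727}{3} + \frac{1}{207507 + \left(128059 + 64264\right)}} = 112374 + \frac{1}{\frac{79727}{3} + \frac{1}{207507 + 192323}} = 112374 + \frac{1}{\frac{79727}{3} + \frac{1}{399830}} = 112374 + \frac{1}{\frac{31877246413}{1199490}} = 112374 + \frac{1199490}{31877246413} = \frac{3582173689613952}{31877246413}$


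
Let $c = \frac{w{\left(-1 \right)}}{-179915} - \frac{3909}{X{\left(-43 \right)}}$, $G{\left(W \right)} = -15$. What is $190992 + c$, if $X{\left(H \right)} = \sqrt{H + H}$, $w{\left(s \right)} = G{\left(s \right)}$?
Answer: $\frac{6872465139}{35983} + \frac{3909 i \sqrt{86}}{86} \approx 1.9099 \cdot 10^{5} + 421.52 i$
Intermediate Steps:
$w{\left(s \right)} = -15$
$X{\left(H \right)} = \sqrt{2} \sqrt{H}$ ($X{\left(H \right)} = \sqrt{2 H} = \sqrt{2} \sqrt{H}$)
$c = \frac{3}{35983} + \frac{3909 i \sqrt{86}}{86}$ ($c = - \frac{15}{-179915} - \frac{3909}{\sqrt{2} \sqrt{-43}} = \left(-15\right) \left(- \frac{1}{179915}\right) - \frac{3909}{\sqrt{2} i \sqrt{43}} = \frac{3}{35983} - \frac{3909}{i \sqrt{86}} = \frac{3}{35983} - 3909 \left(- \frac{i \sqrt{86}}{86}\right) = \frac{3}{35983} + \frac{3909 i \sqrt{86}}{86} \approx 8.3373 \cdot 10^{-5} + 421.52 i$)
$190992 + c = 190992 + \left(\frac{3}{35983} + \frac{3909 i \sqrt{86}}{86}\right) = \frac{6872465139}{35983} + \frac{3909 i \sqrt{86}}{86}$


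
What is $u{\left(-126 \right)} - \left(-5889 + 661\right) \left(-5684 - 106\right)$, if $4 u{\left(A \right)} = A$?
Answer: $- \frac{60540303}{2} \approx -3.027 \cdot 10^{7}$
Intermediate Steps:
$u{\left(A \right)} = \frac{A}{4}$
$u{\left(-126 \right)} - \left(-5889 + 661\right) \left(-5684 - 106\right) = \frac{1}{4} \left(-126\right) - \left(-5889 + 661\right) \left(-5684 - 106\right) = - \frac{63}{2} - \left(-5228\right) \left(-5790\right) = - \frac{63}{2} - 30270120 = - \frac{60540303}{2}$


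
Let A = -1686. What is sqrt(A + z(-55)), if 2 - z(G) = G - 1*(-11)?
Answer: 2*I*sqrt(410) ≈ 40.497*I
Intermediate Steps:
z(G) = -9 - G (z(G) = 2 - (G - 1*(-11)) = 2 - (G + 11) = 2 - (11 + G) = 2 + (-11 - G) = -9 - G)
sqrt(A + z(-55)) = sqrt(-1686 + (-9 - 1*(-55))) = sqrt(-1686 + (-9 + 55)) = sqrt(-1686 + 46) = sqrt(-1640) = 2*I*sqrt(410)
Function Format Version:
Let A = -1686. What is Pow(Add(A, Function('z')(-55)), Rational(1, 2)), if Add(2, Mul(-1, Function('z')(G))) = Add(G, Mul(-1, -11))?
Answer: Mul(2, I, Pow(410, Rational(1, 2))) ≈ Mul(40.497, I)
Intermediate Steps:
Function('z')(G) = Add(-9, Mul(-1, G)) (Function('z')(G) = Add(2, Mul(-1, Add(G, Mul(-1, -11)))) = Add(2, Mul(-1, Add(G, 11))) = Add(2, Mul(-1, Add(11, G))) = Add(2, Add(-11, Mul(-1, G))) = Add(-9, Mul(-1, G)))
Pow(Add(A, Function('z')(-55)), Rational(1, 2)) = Pow(Add(-1686, Add(-9, Mul(-1, -55))), Rational(1, 2)) = Pow(Add(-1686, Add(-9, 55)), Rational(1, 2)) = Pow(Add(-1686, 46), Rational(1, 2)) = Pow(-1640, Rational(1, 2)) = Mul(2, I, Pow(410, Rational(1, 2)))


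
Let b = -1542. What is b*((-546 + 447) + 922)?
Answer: -1269066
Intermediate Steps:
b*((-546 + 447) + 922) = -1542*((-546 + 447) + 922) = -1542*(-99 + 922) = -1542*823 = -1269066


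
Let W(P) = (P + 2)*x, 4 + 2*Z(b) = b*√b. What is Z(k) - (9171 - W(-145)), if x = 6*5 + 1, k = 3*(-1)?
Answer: -13606 - 3*I*√3/2 ≈ -13606.0 - 2.5981*I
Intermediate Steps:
k = -3
x = 31 (x = 30 + 1 = 31)
Z(b) = -2 + b^(3/2)/2 (Z(b) = -2 + (b*√b)/2 = -2 + b^(3/2)/2)
W(P) = 62 + 31*P (W(P) = (P + 2)*31 = (2 + P)*31 = 62 + 31*P)
Z(k) - (9171 - W(-145)) = (-2 + (-3)^(3/2)/2) - (9171 - (62 + 31*(-145))) = (-2 + (-3*I*√3)/2) - (9171 - (62 - 4495)) = (-2 - 3*I*√3/2) - (9171 - 1*(-4433)) = (-2 - 3*I*√3/2) - (9171 + 4433) = (-2 - 3*I*√3/2) - 1*13604 = (-2 - 3*I*√3/2) - 13604 = -13606 - 3*I*√3/2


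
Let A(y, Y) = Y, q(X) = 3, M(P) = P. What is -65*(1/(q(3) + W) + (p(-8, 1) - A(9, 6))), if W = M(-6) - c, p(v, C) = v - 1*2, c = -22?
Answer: 19695/19 ≈ 1036.6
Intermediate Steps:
p(v, C) = -2 + v (p(v, C) = v - 2 = -2 + v)
W = 16 (W = -6 - 1*(-22) = -6 + 22 = 16)
-65*(1/(q(3) + W) + (p(-8, 1) - A(9, 6))) = -65*(1/(3 + 16) + ((-2 - 8) - 1*6)) = -65*(1/19 + (-10 - 6)) = -65*(1/19 - 16) = -65*(-303/19) = 19695/19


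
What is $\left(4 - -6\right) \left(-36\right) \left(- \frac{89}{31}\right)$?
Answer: $\frac{32040}{31} \approx 1033.5$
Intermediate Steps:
$\left(4 - -6\right) \left(-36\right) \left(- \frac{89}{31}\right) = \left(4 + 6\right) \left(-36\right) \left(\left(-89\right) \frac{1}{31}\right) = 10 \left(-36\right) \left(- \frac{89}{31}\right) = \left(-360\right) \left(- \frac{89}{31}\right) = \frac{32040}{31}$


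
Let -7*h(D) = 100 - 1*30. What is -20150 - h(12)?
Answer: -20140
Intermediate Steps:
h(D) = -10 (h(D) = -(100 - 1*30)/7 = -(100 - 30)/7 = -⅐*70 = -10)
-20150 - h(12) = -20150 - 1*(-10) = -20150 + 10 = -20140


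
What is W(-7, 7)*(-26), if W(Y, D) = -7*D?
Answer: 1274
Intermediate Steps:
W(-7, 7)*(-26) = -7*7*(-26) = -49*(-26) = 1274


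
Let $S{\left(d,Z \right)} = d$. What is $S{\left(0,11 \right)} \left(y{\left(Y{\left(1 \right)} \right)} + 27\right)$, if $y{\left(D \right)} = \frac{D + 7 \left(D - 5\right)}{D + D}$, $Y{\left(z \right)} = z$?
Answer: $0$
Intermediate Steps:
$y{\left(D \right)} = \frac{-35 + 8 D}{2 D}$ ($y{\left(D \right)} = \frac{D + 7 \left(-5 + D\right)}{2 D} = \left(D + \left(-35 + 7 D\right)\right) \frac{1}{2 D} = \left(-35 + 8 D\right) \frac{1}{2 D} = \frac{-35 + 8 D}{2 D}$)
$S{\left(0,11 \right)} \left(y{\left(Y{\left(1 \right)} \right)} + 27\right) = 0 \left(\left(4 - \frac{35}{2 \cdot 1}\right) + 27\right) = 0 \left(\left(4 - \frac{35}{2}\right) + 27\right) = 0 \left(- \frac{27}{2} + 27\right) = 0 \cdot \frac{27}{2} = 0$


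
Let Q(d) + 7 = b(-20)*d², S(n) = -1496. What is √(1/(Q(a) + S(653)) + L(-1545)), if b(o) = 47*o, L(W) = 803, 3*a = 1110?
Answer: 2*√3324515040714111181/128687503 ≈ 28.337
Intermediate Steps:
a = 370 (a = (⅓)*1110 = 370)
Q(d) = -7 - 940*d² (Q(d) = -7 + (47*(-20))*d² = -7 - 940*d²)
√(1/(Q(a) + S(653)) + L(-1545)) = √(1/((-7 - 940*370²) - 1496) + 803) = √(1/((-7 - 940*136900) - 1496) + 803) = √(1/((-7 - 128686000) - 1496) + 803) = √(1/(-128686007 - 1496) + 803) = √(1/(-128687503) + 803) = √(-1/128687503 + 803) = √(103336064908/128687503) = 2*√3324515040714111181/128687503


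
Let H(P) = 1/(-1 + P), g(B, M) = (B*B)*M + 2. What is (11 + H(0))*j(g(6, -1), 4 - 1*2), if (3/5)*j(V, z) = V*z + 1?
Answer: -3350/3 ≈ -1116.7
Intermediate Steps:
g(B, M) = 2 + M*B² (g(B, M) = B²*M + 2 = M*B² + 2 = 2 + M*B²)
j(V, z) = 5/3 + 5*V*z/3 (j(V, z) = 5*(V*z + 1)/3 = 5*(1 + V*z)/3 = 5/3 + 5*V*z/3)
(11 + H(0))*j(g(6, -1), 4 - 1*2) = (11 + 1/(-1 + 0))*(5/3 + 5*(2 - 1*6²)*(4 - 1*2)/3) = (11 + 1/(-1))*(5/3 + 5*(2 - 1*36)*(4 - 2)/3) = (11 - 1)*(5/3 + (5/3)*(2 - 36)*2) = 10*(5/3 + (5/3)*(-34)*2) = 10*(5/3 - 340/3) = 10*(-335/3) = -3350/3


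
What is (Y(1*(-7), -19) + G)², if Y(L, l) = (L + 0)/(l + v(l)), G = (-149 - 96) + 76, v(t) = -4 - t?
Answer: 447561/16 ≈ 27973.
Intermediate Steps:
G = -169 (G = -245 + 76 = -169)
Y(L, l) = -L/4 (Y(L, l) = (L + 0)/(l + (-4 - l)) = L/(-4) = L*(-¼) = -L/4)
(Y(1*(-7), -19) + G)² = (-(-7)/4 - 169)² = (-¼*(-7) - 169)² = (7/4 - 169)² = (-669/4)² = 447561/16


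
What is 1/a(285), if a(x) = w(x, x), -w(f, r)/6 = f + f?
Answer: -1/3420 ≈ -0.00029240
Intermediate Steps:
w(f, r) = -12*f (w(f, r) = -6*(f + f) = -12*f)
a(x) = -12*x
1/a(285) = 1/(-12*285) = 1/(-3420) = -1/3420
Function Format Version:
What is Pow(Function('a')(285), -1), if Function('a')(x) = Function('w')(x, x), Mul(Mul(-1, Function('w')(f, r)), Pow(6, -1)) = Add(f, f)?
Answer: Rational(-1, 3420) ≈ -0.00029240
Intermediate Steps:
Function('w')(f, r) = Mul(-12, f) (Function('w')(f, r) = Mul(-6, Add(f, f)) = Mul(-6, Mul(2, f)) = Mul(-12, f))
Function('a')(x) = Mul(-12, x)
Pow(Function('a')(285), -1) = Pow(Mul(-12, 285), -1) = Pow(-3420, -1) = Rational(-1, 3420)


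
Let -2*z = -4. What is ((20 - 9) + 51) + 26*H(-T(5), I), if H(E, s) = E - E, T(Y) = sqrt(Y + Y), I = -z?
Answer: 62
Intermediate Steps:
z = 2 (z = -1/2*(-4) = 2)
I = -2 (I = -1*2 = -2)
T(Y) = sqrt(2)*sqrt(Y) (T(Y) = sqrt(2*Y) = sqrt(2)*sqrt(Y))
H(E, s) = 0
((20 - 9) + 51) + 26*H(-T(5), I) = ((20 - 9) + 51) + 26*0 = (11 + 51) + 0 = 62 + 0 = 62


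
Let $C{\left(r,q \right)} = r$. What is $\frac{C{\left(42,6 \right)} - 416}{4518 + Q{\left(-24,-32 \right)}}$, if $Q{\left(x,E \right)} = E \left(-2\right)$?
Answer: $- \frac{187}{2291} \approx -0.081624$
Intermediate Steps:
$Q{\left(x,E \right)} = - 2 E$
$\frac{C{\left(42,6 \right)} - 416}{4518 + Q{\left(-24,-32 \right)}} = \frac{42 - 416}{4518 - -64} = - \frac{374}{4518 + 64} = - \frac{374}{4582} = \left(-374\right) \frac{1}{4582} = - \frac{187}{2291}$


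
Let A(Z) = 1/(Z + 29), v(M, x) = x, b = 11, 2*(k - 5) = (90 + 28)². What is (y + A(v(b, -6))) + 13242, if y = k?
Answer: 464808/23 ≈ 20209.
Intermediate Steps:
k = 6967 (k = 5 + (90 + 28)²/2 = 5 + (½)*118² = 5 + (½)*13924 = 5 + 6962 = 6967)
y = 6967
A(Z) = 1/(29 + Z)
(y + A(v(b, -6))) + 13242 = (6967 + 1/(29 - 6)) + 13242 = (6967 + 1/23) + 13242 = 160242/23 + 13242 = 464808/23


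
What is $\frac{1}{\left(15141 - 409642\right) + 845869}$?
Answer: $\frac{1}{451368} \approx 2.2155 \cdot 10^{-6}$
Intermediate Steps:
$\frac{1}{\left(15141 - 409642\right) + 845869} = \frac{1}{-394501 + 845869} = \frac{1}{451368}$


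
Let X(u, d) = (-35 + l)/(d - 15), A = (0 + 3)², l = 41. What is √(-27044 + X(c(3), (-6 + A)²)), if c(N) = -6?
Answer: 3*I*√3005 ≈ 164.45*I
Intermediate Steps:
A = 9 (A = 3² = 9)
X(u, d) = 6/(-15 + d) (X(u, d) = (-35 + 41)/(d - 15) = 6/(-15 + d))
√(-27044 + X(c(3), (-6 + A)²)) = √(-27044 + 6/(-15 + (-6 + 9)²)) = √(-27044 + 6/(-15 + 3²)) = √(-27044 + 6/(-15 + 9)) = √(-27044 + 6/(-6)) = √(-27044 + 6*(-⅙)) = √(-27044 - 1) = √(-27045) = 3*I*√3005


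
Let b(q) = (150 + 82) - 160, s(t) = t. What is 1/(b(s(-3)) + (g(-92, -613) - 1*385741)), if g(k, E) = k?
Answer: -1/385761 ≈ -2.5923e-6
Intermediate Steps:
b(q) = 72 (b(q) = 232 - 160 = 72)
1/(b(s(-3)) + (g(-92, -613) - 1*385741)) = 1/(72 + (-92 - 1*385741)) = 1/(72 + (-92 - 385741)) = 1/(72 - 385833) = 1/(-385761) = -1/385761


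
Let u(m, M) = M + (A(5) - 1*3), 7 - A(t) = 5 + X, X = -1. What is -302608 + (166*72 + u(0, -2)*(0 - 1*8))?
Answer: -290640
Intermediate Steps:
A(t) = 3 (A(t) = 7 - (5 - 1) = 7 - 1*4 = 7 - 4 = 3)
u(m, M) = M (u(m, M) = M + (3 - 1*3) = M + (3 - 3) = M + 0 = M)
-302608 + (166*72 + u(0, -2)*(0 - 1*8)) = -302608 + (166*72 - 2*(0 - 1*8)) = -302608 + (11952 - 2*(0 - 8)) = -302608 + (11952 - 2*(-8)) = -302608 + (11952 + 16) = -302608 + 11968 = -290640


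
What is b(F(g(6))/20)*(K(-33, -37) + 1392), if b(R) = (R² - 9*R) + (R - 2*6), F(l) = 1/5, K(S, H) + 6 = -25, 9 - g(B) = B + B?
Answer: -164407439/10000 ≈ -16441.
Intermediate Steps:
g(B) = 9 - 2*B (g(B) = 9 - (B + B) = 9 - 2*B)
K(S, H) = -31 (K(S, H) = -6 - 25 = -31)
F(l) = ⅕
b(R) = -12 + R² - 8*R (b(R) = (R² - 9*R) + (R - 12) = (R² - 9*R) + (-12 + R) = -12 + R² - 8*R)
b(F(g(6))/20)*(K(-33, -37) + 1392) = (-12 + ((⅕)/20)² - 8/(5*20))*(-31 + 1392) = (-12 + ((⅕)*(1/20))² - 8/(5*20))*1361 = (-12 + (1/100)² - 8*1/100)*1361 = (-12 + 1/10000 - 2/25)*1361 = -120799/10000*1361 = -164407439/10000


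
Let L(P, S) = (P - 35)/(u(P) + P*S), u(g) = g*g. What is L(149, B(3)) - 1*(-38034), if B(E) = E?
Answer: 22668267/596 ≈ 38034.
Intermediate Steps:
u(g) = g**2
L(P, S) = (-35 + P)/(P**2 + P*S) (L(P, S) = (P - 35)/(P**2 + P*S) = (-35 + P)/(P**2 + P*S))
L(149, B(3)) - 1*(-38034) = (-35 + 149)/(149*(149 + 3)) - 1*(-38034) = (1/149)*114/152 + 38034 = (1/149)*(1/152)*114 + 38034 = 3/596 + 38034 = 22668267/596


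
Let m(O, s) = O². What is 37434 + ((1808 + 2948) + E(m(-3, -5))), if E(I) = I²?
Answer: 42271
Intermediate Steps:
37434 + ((1808 + 2948) + E(m(-3, -5))) = 37434 + ((1808 + 2948) + ((-3)²)²) = 37434 + (4756 + 9²) = 37434 + (4756 + 81) = 37434 + 4837 = 42271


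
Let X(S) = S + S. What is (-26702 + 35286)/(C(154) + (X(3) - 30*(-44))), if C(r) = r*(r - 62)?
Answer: 4292/7747 ≈ 0.55402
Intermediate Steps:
X(S) = 2*S
C(r) = r*(-62 + r)
(-26702 + 35286)/(C(154) + (X(3) - 30*(-44))) = (-26702 + 35286)/(154*(-62 + 154) + (2*3 - 30*(-44))) = 8584/(154*92 + (6 + 1320)) = 8584/(14168 + 1326) = 8584/15494 = 8584*(1/15494) = 4292/7747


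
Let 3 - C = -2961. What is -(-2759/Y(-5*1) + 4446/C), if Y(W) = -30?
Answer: -1402/15 ≈ -93.467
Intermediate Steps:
C = 2964 (C = 3 - 1*(-2961) = 3 + 2961 = 2964)
-(-2759/Y(-5*1) + 4446/C) = -(-2759/(-30) + 4446/2964) = -(-2759*(-1/30) + 4446*(1/2964)) = -(2759/30 + 3/2) = -1*1402/15 = -1402/15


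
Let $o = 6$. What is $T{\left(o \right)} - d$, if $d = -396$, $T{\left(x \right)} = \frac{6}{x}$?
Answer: $397$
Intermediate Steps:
$T{\left(o \right)} - d = \frac{6}{6} - -396 = 6 \cdot \frac{1}{6} + 396 = 1 + 396 = 397$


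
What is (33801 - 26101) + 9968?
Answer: 17668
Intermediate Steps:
(33801 - 26101) + 9968 = 7700 + 9968 = 17668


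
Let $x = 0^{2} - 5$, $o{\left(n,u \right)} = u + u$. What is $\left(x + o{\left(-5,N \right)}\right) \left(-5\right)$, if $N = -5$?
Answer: $75$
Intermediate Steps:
$o{\left(n,u \right)} = 2 u$
$x = -5$ ($x = 0 - 5 = -5$)
$\left(x + o{\left(-5,N \right)}\right) \left(-5\right) = \left(-5 + 2 \left(-5\right)\right) \left(-5\right) = \left(-5 - 10\right) \left(-5\right) = \left(-15\right) \left(-5\right) = 75$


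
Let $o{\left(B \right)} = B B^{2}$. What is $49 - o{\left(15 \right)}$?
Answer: $-3326$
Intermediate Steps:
$o{\left(B \right)} = B^{3}$
$49 - o{\left(15 \right)} = 49 - 15^{3} = 49 - 3375 = -3326$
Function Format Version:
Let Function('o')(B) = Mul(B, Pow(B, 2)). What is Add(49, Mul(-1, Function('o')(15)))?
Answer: -3326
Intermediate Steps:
Function('o')(B) = Pow(B, 3)
Add(49, Mul(-1, Function('o')(15))) = Add(49, Mul(-1, Pow(15, 3))) = Add(49, Mul(-1, 3375)) = Add(49, -3375) = -3326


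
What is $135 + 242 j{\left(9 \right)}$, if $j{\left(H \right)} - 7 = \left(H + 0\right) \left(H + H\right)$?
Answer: $41033$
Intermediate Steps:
$j{\left(H \right)} = 7 + 2 H^{2}$ ($j{\left(H \right)} = 7 + \left(H + 0\right) \left(H + H\right) = 7 + H 2 H = 7 + 2 H^{2}$)
$135 + 242 j{\left(9 \right)} = 135 + 242 \left(7 + 2 \cdot 9^{2}\right) = 135 + 242 \left(7 + 2 \cdot 81\right) = 135 + 242 \left(7 + 162\right) = 135 + 242 \cdot 169 = 135 + 40898 = 41033$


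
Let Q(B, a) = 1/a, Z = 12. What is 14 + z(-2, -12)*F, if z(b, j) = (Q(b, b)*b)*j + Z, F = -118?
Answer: 14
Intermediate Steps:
z(b, j) = 12 + j (z(b, j) = (b/b)*j + 12 = 1*j + 12 = j + 12 = 12 + j)
14 + z(-2, -12)*F = 14 + (12 - 12)*(-118) = 14 + 0*(-118) = 14 + 0 = 14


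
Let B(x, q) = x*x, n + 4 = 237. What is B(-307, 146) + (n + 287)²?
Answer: 364649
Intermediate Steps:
n = 233 (n = -4 + 237 = 233)
B(x, q) = x²
B(-307, 146) + (n + 287)² = (-307)² + (233 + 287)² = 94249 + 520² = 94249 + 270400 = 364649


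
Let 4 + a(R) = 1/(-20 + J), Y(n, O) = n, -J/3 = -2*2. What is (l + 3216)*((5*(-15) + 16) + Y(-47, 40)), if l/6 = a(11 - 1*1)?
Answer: -676545/2 ≈ -3.3827e+5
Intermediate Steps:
J = 12 (J = -(-6)*2 = -3*(-4) = 12)
a(R) = -33/8 (a(R) = -4 + 1/(-20 + 12) = -4 + 1/(-8) = -4 - ⅛ = -33/8)
l = -99/4 (l = 6*(-33/8) = -99/4 ≈ -24.750)
(l + 3216)*((5*(-15) + 16) + Y(-47, 40)) = (-99/4 + 3216)*((5*(-15) + 16) - 47) = 12765*((-75 + 16) - 47)/4 = 12765*(-59 - 47)/4 = (12765/4)*(-106) = -676545/2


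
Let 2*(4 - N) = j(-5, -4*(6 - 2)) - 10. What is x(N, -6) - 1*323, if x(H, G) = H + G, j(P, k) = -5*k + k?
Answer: -352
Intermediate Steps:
j(P, k) = -4*k
N = -23 (N = 4 - (-(-16)*(6 - 2) - 10)/2 = 4 - (-(-16)*4 - 10)/2 = 4 - (-4*(-16) - 10)/2 = 4 - (64 - 10)/2 = 4 - 1/2*54 = 4 - 27 = -23)
x(H, G) = G + H
x(N, -6) - 1*323 = (-6 - 23) - 1*323 = -29 - 323 = -352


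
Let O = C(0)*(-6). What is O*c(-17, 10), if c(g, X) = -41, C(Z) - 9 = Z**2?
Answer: 2214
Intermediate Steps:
C(Z) = 9 + Z**2
O = -54 (O = (9 + 0**2)*(-6) = (9 + 0)*(-6) = 9*(-6) = -54)
O*c(-17, 10) = -54*(-41) = 2214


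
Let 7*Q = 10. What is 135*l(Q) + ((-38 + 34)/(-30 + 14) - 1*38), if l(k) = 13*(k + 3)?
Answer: 216563/28 ≈ 7734.4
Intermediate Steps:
Q = 10/7 (Q = (⅐)*10 = 10/7 ≈ 1.4286)
l(k) = 39 + 13*k (l(k) = 13*(3 + k) = 39 + 13*k)
135*l(Q) + ((-38 + 34)/(-30 + 14) - 1*38) = 135*(39 + 13*(10/7)) + ((-38 + 34)/(-30 + 14) - 1*38) = 135*(39 + 130/7) + (-4/(-16) - 38) = 135*(403/7) + (-4*(-1/16) - 38) = 54405/7 + (¼ - 38) = 54405/7 - 151/4 = 216563/28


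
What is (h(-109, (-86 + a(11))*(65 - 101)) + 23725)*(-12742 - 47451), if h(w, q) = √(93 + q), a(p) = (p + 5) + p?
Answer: -1428078925 - 60193*√2217 ≈ -1.4309e+9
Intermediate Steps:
a(p) = 5 + 2*p (a(p) = (5 + p) + p = 5 + 2*p)
(h(-109, (-86 + a(11))*(65 - 101)) + 23725)*(-12742 - 47451) = (√(93 + (-86 + (5 + 2*11))*(65 - 101)) + 23725)*(-12742 - 47451) = (√(93 + (-86 + (5 + 22))*(-36)) + 23725)*(-60193) = (√(93 + (-86 + 27)*(-36)) + 23725)*(-60193) = (√(93 - 59*(-36)) + 23725)*(-60193) = (√(93 + 2124) + 23725)*(-60193) = (√2217 + 23725)*(-60193) = (23725 + √2217)*(-60193) = -1428078925 - 60193*√2217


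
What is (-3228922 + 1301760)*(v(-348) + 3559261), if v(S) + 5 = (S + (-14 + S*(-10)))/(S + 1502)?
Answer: -3957797704364902/577 ≈ -6.8593e+12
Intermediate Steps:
v(S) = -5 + (-14 - 9*S)/(1502 + S) (v(S) = -5 + (S + (-14 + S*(-10)))/(S + 1502) = -5 + (S + (-14 - 10*S))/(1502 + S) = -5 + (-14 - 9*S)/(1502 + S))
(-3228922 + 1301760)*(v(-348) + 3559261) = (-3228922 + 1301760)*(2*(-3762 - 7*(-348))/(1502 - 348) + 3559261) = -1927162*(2*(-3762 + 2436)/1154 + 3559261) = -1927162*(2*(1/1154)*(-1326) + 3559261) = -1927162*(-1326/577 + 3559261) = -1927162*2053692271/577 = -3957797704364902/577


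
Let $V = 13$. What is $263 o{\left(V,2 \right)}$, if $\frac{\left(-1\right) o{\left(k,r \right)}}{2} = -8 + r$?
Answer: $3156$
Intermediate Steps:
$o{\left(k,r \right)} = 16 - 2 r$ ($o{\left(k,r \right)} = - 2 \left(-8 + r\right) = 16 - 2 r$)
$263 o{\left(V,2 \right)} = 263 \left(16 - 4\right) = 263 \cdot 12 = 3156$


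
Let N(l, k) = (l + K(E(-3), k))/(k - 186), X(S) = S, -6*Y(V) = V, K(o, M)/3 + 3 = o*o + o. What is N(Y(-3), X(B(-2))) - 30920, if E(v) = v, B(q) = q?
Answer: -11625939/376 ≈ -30920.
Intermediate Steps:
K(o, M) = -9 + 3*o + 3*o² (K(o, M) = -9 + 3*(o*o + o) = -9 + 3*(o² + o) = -9 + 3*(o + o²) = -9 + (3*o + 3*o²) = -9 + 3*o + 3*o²)
Y(V) = -V/6
N(l, k) = (9 + l)/(-186 + k) (N(l, k) = (l + (-9 + 3*(-3) + 3*(-3)²))/(k - 186) = (l + (-9 - 9 + 3*9))/(-186 + k) = (l + (-9 - 9 + 27))/(-186 + k) = (l + 9)/(-186 + k) = (9 + l)/(-186 + k))
N(Y(-3), X(B(-2))) - 30920 = (9 - ⅙*(-3))/(-186 - 2) - 30920 = (9 + ½)/(-188) - 30920 = -1/188*19/2 - 30920 = -19/376 - 30920 = -11625939/376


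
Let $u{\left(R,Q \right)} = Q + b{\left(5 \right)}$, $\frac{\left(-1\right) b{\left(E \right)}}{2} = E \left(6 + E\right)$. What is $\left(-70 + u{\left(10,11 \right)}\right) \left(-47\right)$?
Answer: $7943$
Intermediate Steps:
$b{\left(E \right)} = - 2 E \left(6 + E\right)$
$u{\left(R,Q \right)} = -110 + Q$ ($u{\left(R,Q \right)} = Q - 10 \left(6 + 5\right) = Q - 10 \cdot 11 = Q - 110 = -110 + Q$)
$\left(-70 + u{\left(10,11 \right)}\right) \left(-47\right) = \left(-70 + \left(-110 + 11\right)\right) \left(-47\right) = \left(-70 - 99\right) \left(-47\right) = \left(-169\right) \left(-47\right) = 7943$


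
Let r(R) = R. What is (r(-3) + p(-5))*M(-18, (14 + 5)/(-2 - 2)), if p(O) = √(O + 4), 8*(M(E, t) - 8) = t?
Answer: -711/32 + 237*I/32 ≈ -22.219 + 7.4063*I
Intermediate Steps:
M(E, t) = 8 + t/8
p(O) = √(4 + O)
(r(-3) + p(-5))*M(-18, (14 + 5)/(-2 - 2)) = (-3 + √(4 - 5))*(8 + ((14 + 5)/(-2 - 2))/8) = (-3 + √(-1))*(8 + (19/(-4))/8) = (-3 + I)*(8 + (19*(-¼))/8) = (-3 + I)*(8 + (⅛)*(-19/4)) = (-3 + I)*(8 - 19/32) = (-3 + I)*(237/32) = -711/32 + 237*I/32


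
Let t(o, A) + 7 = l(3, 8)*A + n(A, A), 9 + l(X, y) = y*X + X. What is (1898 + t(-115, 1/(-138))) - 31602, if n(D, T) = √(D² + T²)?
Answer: -683356/23 + √2/138 ≈ -29711.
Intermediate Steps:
l(X, y) = -9 + X + X*y (l(X, y) = -9 + (y*X + X) = -9 + (X*y + X) = -9 + (X + X*y) = -9 + X + X*y)
t(o, A) = -7 + 18*A + √2*√(A²) (t(o, A) = -7 + ((-9 + 3 + 3*8)*A + √(A² + A²)) = -7 + ((-9 + 3 + 24)*A + √(2*A²)) = -7 + (18*A + √2*√(A²)) = -7 + 18*A + √2*√(A²))
(1898 + t(-115, 1/(-138))) - 31602 = (1898 + (-7 + 18/(-138) + √2*√((1/(-138))²))) - 31602 = (1898 + (-7 + 18*(-1/138) + √2*√((-1/138)²))) - 31602 = (1898 + (-7 - 3/23 + √2*√(1/19044))) - 31602 = (1898 + (-7 - 3/23 + √2*(1/138))) - 31602 = (1898 + (-7 - 3/23 + √2/138)) - 31602 = (1898 + (-164/23 + √2/138)) - 31602 = (43490/23 + √2/138) - 31602 = -683356/23 + √2/138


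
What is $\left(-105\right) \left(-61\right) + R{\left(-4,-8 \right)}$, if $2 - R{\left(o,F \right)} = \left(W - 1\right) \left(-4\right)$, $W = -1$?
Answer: $6399$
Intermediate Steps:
$R{\left(o,F \right)} = -6$ ($R{\left(o,F \right)} = 2 - \left(-1 - 1\right) \left(-4\right) = 2 - \left(-2\right) \left(-4\right) = 2 - 8 = -6$)
$\left(-105\right) \left(-61\right) + R{\left(-4,-8 \right)} = \left(-105\right) \left(-61\right) - 6 = 6405 - 6 = 6399$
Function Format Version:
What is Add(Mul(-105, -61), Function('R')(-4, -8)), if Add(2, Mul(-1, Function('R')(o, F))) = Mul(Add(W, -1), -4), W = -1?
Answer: 6399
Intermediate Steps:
Function('R')(o, F) = -6 (Function('R')(o, F) = Add(2, Mul(-1, Mul(Add(-1, -1), -4))) = Add(2, Mul(-1, Mul(-2, -4))) = Add(2, Mul(-1, 8)) = Add(2, -8) = -6)
Add(Mul(-105, -61), Function('R')(-4, -8)) = Add(Mul(-105, -61), -6) = Add(6405, -6) = 6399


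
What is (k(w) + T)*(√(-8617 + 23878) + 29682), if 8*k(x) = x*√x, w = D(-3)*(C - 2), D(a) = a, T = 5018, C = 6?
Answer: (5018 - 3*I*√3)*(29682 + √15261) ≈ 1.4956e+8 - 1.5487e+5*I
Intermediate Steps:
w = -12 (w = -3*(6 - 2) = -3*4 = -12)
k(x) = x^(3/2)/8 (k(x) = (x*√x)/8 = x^(3/2)/8)
(k(w) + T)*(√(-8617 + 23878) + 29682) = ((-12)^(3/2)/8 + 5018)*(√(-8617 + 23878) + 29682) = ((-24*I*√3)/8 + 5018)*(√15261 + 29682) = (-3*I*√3 + 5018)*(29682 + √15261) = (5018 - 3*I*√3)*(29682 + √15261)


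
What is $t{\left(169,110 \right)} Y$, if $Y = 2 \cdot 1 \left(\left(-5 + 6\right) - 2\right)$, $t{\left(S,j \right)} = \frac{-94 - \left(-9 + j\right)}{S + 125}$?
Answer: $\frac{65}{49} \approx 1.3265$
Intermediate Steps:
$t{\left(S,j \right)} = \frac{-85 - j}{125 + S}$
$Y = -2$ ($Y = 2 \left(1 - 2\right) = 2 \left(-1\right) = -2$)
$t{\left(169,110 \right)} Y = \frac{-85 - 110}{125 + 169} \left(-2\right) = \frac{-85 - 110}{294} \left(-2\right) = \frac{1}{294} \left(-195\right) \left(-2\right) = \left(- \frac{65}{98}\right) \left(-2\right) = \frac{65}{49}$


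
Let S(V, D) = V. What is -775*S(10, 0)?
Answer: -7750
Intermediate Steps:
-775*S(10, 0) = -775*10 = -7750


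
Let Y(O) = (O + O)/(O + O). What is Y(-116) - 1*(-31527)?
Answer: 31528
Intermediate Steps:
Y(O) = 1 (Y(O) = (2*O)/((2*O)) = (2*O)*(1/(2*O)) = 1)
Y(-116) - 1*(-31527) = 1 - 1*(-31527) = 1 + 31527 = 31528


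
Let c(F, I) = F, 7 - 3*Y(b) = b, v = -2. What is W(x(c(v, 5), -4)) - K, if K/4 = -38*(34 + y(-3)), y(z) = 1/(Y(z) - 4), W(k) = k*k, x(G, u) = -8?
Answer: 5004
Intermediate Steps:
Y(b) = 7/3 - b/3
W(k) = k²
y(z) = 1/(-5/3 - z/3) (y(z) = 1/((7/3 - z/3) - 4) = 1/(-5/3 - z/3))
K = -4940 (K = 4*(-38*(34 - 3/(5 - 3))) = 4*(-38*(34 - 3/2)) = 4*(-38*65/2) = 4*(-1235) = -4940)
W(x(c(v, 5), -4)) - K = (-8)² - 1*(-4940) = 64 + 4940 = 5004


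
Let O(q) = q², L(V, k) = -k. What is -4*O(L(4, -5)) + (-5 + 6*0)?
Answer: -105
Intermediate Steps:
-4*O(L(4, -5)) + (-5 + 6*0) = -4*(-1*(-5))² + (-5 + 6*0) = -4*5² + (-5 + 0) = -4*25 - 5 = -100 - 5 = -105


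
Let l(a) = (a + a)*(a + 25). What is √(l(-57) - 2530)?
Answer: √1118 ≈ 33.437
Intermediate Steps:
l(a) = 2*a*(25 + a) (l(a) = (2*a)*(25 + a) = 2*a*(25 + a))
√(l(-57) - 2530) = √(2*(-57)*(25 - 57) - 2530) = √(2*(-57)*(-32) - 2530) = √(3648 - 2530) = √1118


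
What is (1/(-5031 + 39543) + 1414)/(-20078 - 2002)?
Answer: -48799969/762024960 ≈ -0.064040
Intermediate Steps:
(1/(-5031 + 39543) + 1414)/(-20078 - 2002) = (1/34512 + 1414)/(-22080) = (1/34512 + 1414)*(-1/22080) = (48799969/34512)*(-1/22080) = -48799969/762024960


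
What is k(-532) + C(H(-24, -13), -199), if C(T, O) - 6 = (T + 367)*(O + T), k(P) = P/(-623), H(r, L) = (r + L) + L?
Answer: -7024427/89 ≈ -78926.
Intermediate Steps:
H(r, L) = r + 2*L (H(r, L) = (L + r) + L = r + 2*L)
k(P) = -P/623 (k(P) = P*(-1/623) = -P/623)
C(T, O) = 6 + (367 + T)*(O + T) (C(T, O) = 6 + (T + 367)*(O + T) = 6 + (367 + T)*(O + T))
k(-532) + C(H(-24, -13), -199) = -1/623*(-532) + (6 + (-24 + 2*(-13))² + 367*(-199) + 367*(-24 + 2*(-13)) - 199*(-24 + 2*(-13))) = 76/89 + (6 + (-24 - 26)² - 73033 + 367*(-24 - 26) - 199*(-24 - 26)) = 76/89 + (6 + (-50)² - 73033 + 367*(-50) - 199*(-50)) = 76/89 + (6 + 2500 - 73033 - 18350 + 9950) = 76/89 - 78927 = -7024427/89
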